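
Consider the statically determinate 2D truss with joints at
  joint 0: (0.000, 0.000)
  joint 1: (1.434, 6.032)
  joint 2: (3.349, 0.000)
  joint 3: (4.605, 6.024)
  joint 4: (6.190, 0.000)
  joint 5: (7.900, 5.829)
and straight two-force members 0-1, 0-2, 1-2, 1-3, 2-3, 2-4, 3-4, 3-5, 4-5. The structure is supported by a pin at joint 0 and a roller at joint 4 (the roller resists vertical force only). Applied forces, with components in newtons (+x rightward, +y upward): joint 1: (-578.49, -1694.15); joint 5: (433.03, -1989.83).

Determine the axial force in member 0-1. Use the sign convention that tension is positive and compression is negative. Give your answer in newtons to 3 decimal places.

-933.234

N=6 nodes, M=9 members, R=3 reactions → 2N=12, M+R=12
member 0 (0-1): L=6.2001, (cx,cy)=(0.2313,0.9729)
member 1 (0-2): L=3.3490, (cx,cy)=(1.0000,0.0000)
member 2 (1-2): L=6.3287, (cx,cy)=(0.3026,-0.9531)
member 3 (1-3): L=3.1710, (cx,cy)=(1.0000,-0.0025)
member 4 (2-3): L=6.1535, (cx,cy)=(0.2041,0.9789)
member 5 (2-4): L=2.8410, (cx,cy)=(1.0000,0.0000)
member 6 (3-4): L=6.2290, (cx,cy)=(0.2545,-0.9671)
member 7 (3-5): L=3.3008, (cx,cy)=(0.9983,-0.0591)
member 8 (4-5): L=6.0746, (cx,cy)=(0.2815,0.9596)
solve A·x = −loads:
  F[0-1] = -933.2341 N (compression)
  F[0-2] = +70.3841 N (tension)
  F[1-2] = -826.5120 N (compression)
  F[1-3] = +612.7425 N (tension)
  F[2-3] = +804.7064 N (tension)
  F[2-4] = -343.9592 N (compression)
  F[3-4] = -874.1382 N (compression)
  F[3-5] = +1001.1656 N (tension)
  F[4-5] = -2012.0474 N (compression)
  Rx@0 = +145.4600 N
  Ry@0 = +907.9302 N
  Ry@4 = +2776.0498 N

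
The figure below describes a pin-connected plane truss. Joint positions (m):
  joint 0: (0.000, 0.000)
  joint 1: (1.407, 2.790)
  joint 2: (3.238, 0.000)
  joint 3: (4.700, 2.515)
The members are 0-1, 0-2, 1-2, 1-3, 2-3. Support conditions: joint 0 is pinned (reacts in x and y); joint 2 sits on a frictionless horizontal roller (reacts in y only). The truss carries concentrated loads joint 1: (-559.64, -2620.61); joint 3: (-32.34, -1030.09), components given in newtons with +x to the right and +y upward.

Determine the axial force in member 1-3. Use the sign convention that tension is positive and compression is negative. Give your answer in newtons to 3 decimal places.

542.118

N=4 nodes, M=5 members, R=3 reactions → 2N=8, M+R=8
member 0 (0-1): L=3.1247, (cx,cy)=(0.4503,0.8929)
member 1 (0-2): L=3.2380, (cx,cy)=(1.0000,0.0000)
member 2 (1-2): L=3.3372, (cx,cy)=(0.5487,-0.8360)
member 3 (1-3): L=3.3045, (cx,cy)=(0.9965,-0.0832)
member 4 (2-3): L=2.9091, (cx,cy)=(0.5026,0.8645)
solve A·x = −loads:
  F[0-1] = -1706.9512 N (compression)
  F[0-2] = +176.6315 N (tension)
  F[1-2] = -1365.5017 N (compression)
  F[1-3] = +542.1182 N (tension)
  F[2-3] = -1139.3068 N (compression)
  Rx@0 = +591.9800 N
  Ry@0 = +1524.1124 N
  Ry@2 = +2126.5876 N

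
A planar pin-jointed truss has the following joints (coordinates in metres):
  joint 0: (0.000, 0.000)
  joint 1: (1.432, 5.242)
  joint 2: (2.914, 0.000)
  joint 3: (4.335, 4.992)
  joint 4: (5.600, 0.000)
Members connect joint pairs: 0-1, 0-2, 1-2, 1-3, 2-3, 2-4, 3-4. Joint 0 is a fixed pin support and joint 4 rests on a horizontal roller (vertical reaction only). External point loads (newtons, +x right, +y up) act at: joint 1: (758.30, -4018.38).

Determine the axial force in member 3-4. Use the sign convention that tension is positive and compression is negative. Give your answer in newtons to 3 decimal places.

N=5 nodes, M=7 members, R=3 reactions → 2N=10, M+R=10
member 0 (0-1): L=5.4341, (cx,cy)=(0.2635,0.9647)
member 1 (0-2): L=2.9140, (cx,cy)=(1.0000,0.0000)
member 2 (1-2): L=5.4475, (cx,cy)=(0.2721,-0.9623)
member 3 (1-3): L=2.9137, (cx,cy)=(0.9963,-0.0858)
member 4 (2-3): L=5.1903, (cx,cy)=(0.2738,0.9618)
member 5 (2-4): L=2.6860, (cx,cy)=(1.0000,0.0000)
member 6 (3-4): L=5.1498, (cx,cy)=(0.2456,-0.9694)
solve A·x = −loads:
  F[0-1] = -2364.5799 N (compression)
  F[0-2] = +1381.4194 N (tension)
  F[1-2] = -1723.8207 N (compression)
  F[1-3] = -915.8259 N (compression)
  F[2-3] = +1724.6985 N (tension)
  F[2-4] = +440.2616 N (tension)
  F[3-4] = -1792.2946 N (compression)
  Rx@0 = -758.3000 N
  Ry@0 = +2280.9999 N
  Ry@4 = +1737.3801 N

-1792.295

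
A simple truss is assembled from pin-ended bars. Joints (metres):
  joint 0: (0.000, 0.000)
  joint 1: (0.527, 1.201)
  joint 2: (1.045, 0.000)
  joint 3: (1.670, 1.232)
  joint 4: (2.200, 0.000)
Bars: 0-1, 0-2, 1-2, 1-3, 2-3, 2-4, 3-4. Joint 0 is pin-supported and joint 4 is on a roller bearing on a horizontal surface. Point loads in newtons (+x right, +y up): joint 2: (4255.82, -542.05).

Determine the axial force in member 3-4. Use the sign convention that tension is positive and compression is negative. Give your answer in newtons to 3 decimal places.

-280.288

N=5 nodes, M=7 members, R=3 reactions → 2N=10, M+R=10
member 0 (0-1): L=1.3115, (cx,cy)=(0.4018,0.9157)
member 1 (0-2): L=1.0450, (cx,cy)=(1.0000,0.0000)
member 2 (1-2): L=1.3079, (cx,cy)=(0.3960,-0.9182)
member 3 (1-3): L=1.1434, (cx,cy)=(0.9996,0.0271)
member 4 (2-3): L=1.3815, (cx,cy)=(0.4524,0.8918)
member 5 (2-4): L=1.1550, (cx,cy)=(1.0000,0.0000)
member 6 (3-4): L=1.3412, (cx,cy)=(0.3952,-0.9186)
solve A·x = −loads:
  F[0-1] = -310.7680 N (compression)
  F[0-2] = +4380.6923 N (tension)
  F[1-2] = +302.6882 N (tension)
  F[1-3] = -244.8391 N (compression)
  F[2-3] = +296.1538 N (tension)
  F[2-4] = +110.7639 N (tension)
  F[3-4] = -280.2880 N (compression)
  Rx@0 = -4255.8200 N
  Ry@0 = +284.5763 N
  Ry@4 = +257.4737 N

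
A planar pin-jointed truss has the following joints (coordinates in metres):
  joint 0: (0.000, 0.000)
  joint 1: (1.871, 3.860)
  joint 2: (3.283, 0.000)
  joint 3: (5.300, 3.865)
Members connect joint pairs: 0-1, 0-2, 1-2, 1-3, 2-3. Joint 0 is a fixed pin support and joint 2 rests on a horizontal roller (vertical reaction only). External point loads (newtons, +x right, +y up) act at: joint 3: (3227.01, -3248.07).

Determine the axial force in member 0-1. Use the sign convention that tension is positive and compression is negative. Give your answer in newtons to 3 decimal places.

N=4 nodes, M=5 members, R=3 reactions → 2N=8, M+R=8
member 0 (0-1): L=4.2896, (cx,cy)=(0.4362,0.8999)
member 1 (0-2): L=3.2830, (cx,cy)=(1.0000,0.0000)
member 2 (1-2): L=4.1102, (cx,cy)=(0.3435,-0.9391)
member 3 (1-3): L=3.4290, (cx,cy)=(1.0000,0.0015)
member 4 (2-3): L=4.3596, (cx,cy)=(0.4627,0.8865)
solve A·x = −loads:
  F[0-1] = +6439.4640 N (tension)
  F[0-2] = +418.2686 N (tension)
  F[1-2] = -6162.5027 N (compression)
  F[1-3] = +4925.8107 N (tension)
  F[2-3] = -3671.8626 N (compression)
  Rx@0 = -3227.0100 N
  Ry@0 = -5794.6241 N
  Ry@2 = +9042.6941 N

6439.464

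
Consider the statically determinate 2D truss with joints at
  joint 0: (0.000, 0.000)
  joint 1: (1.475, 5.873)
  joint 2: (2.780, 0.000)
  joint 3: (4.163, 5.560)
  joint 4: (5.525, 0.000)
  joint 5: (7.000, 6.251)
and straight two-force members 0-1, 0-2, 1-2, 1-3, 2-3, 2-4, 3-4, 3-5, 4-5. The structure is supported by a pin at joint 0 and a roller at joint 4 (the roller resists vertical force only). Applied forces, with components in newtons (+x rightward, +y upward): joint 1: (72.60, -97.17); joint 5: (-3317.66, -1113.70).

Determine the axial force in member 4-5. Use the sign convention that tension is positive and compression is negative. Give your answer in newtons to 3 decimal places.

-333.168

N=6 nodes, M=9 members, R=3 reactions → 2N=12, M+R=12
member 0 (0-1): L=6.0554, (cx,cy)=(0.2436,0.9699)
member 1 (0-2): L=2.7800, (cx,cy)=(1.0000,0.0000)
member 2 (1-2): L=6.0162, (cx,cy)=(0.2169,-0.9762)
member 3 (1-3): L=2.7062, (cx,cy)=(0.9933,-0.1157)
member 4 (2-3): L=5.7294, (cx,cy)=(0.2414,0.9704)
member 5 (2-4): L=2.7450, (cx,cy)=(1.0000,0.0000)
member 6 (3-4): L=5.7244, (cx,cy)=(0.2379,-0.9713)
member 7 (3-5): L=2.9199, (cx,cy)=(0.9716,0.2366)
member 8 (4-5): L=6.4227, (cx,cy)=(0.2297,0.9733)
solve A·x = −loads:
  F[0-1] = -3557.4958 N (compression)
  F[0-2] = -2378.5087 N (compression)
  F[1-2] = +3641.1936 N (tension)
  F[1-3] = -1740.6552 N (compression)
  F[2-3] = -3662.8123 N (compression)
  F[2-4] = -704.5370 N (compression)
  F[3-4] = +2639.5370 N (tension)
  F[3-5] = -3335.9014 N (compression)
  F[4-5] = -333.1682 N (compression)
  Rx@0 = +3245.0600 N
  Ry@0 = +3450.3428 N
  Ry@4 = -2239.4728 N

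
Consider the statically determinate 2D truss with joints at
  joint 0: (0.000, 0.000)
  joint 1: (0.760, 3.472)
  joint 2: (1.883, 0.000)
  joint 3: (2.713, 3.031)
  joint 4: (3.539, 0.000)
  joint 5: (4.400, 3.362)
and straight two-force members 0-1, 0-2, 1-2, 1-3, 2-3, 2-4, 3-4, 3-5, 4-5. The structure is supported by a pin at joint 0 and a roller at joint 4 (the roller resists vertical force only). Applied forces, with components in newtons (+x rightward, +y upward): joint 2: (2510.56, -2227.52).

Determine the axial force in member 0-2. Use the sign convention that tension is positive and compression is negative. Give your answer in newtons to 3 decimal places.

N=6 nodes, M=9 members, R=3 reactions → 2N=12, M+R=12
member 0 (0-1): L=3.5542, (cx,cy)=(0.2138,0.9769)
member 1 (0-2): L=1.8830, (cx,cy)=(1.0000,0.0000)
member 2 (1-2): L=3.6491, (cx,cy)=(0.3077,-0.9515)
member 3 (1-3): L=2.0022, (cx,cy)=(0.9754,-0.2203)
member 4 (2-3): L=3.1426, (cx,cy)=(0.2641,0.9645)
member 5 (2-4): L=1.6560, (cx,cy)=(1.0000,0.0000)
member 6 (3-4): L=3.1415, (cx,cy)=(0.2629,-0.9648)
member 7 (3-5): L=1.7192, (cx,cy)=(0.9813,0.1925)
member 8 (4-5): L=3.4705, (cx,cy)=(0.2481,0.9687)
solve A·x = −loads:
  F[0-1] = -1066.9998 N (compression)
  F[0-2] = +2738.7178 N (tension)
  F[1-2] = +1240.2143 N (tension)
  F[1-3] = -625.1843 N (compression)
  F[2-3] = +1086.0599 N (tension)
  F[2-4] = +322.9873 N (tension)
  F[3-4] = -1228.4210 N (compression)
  F[3-5] = -0.0000 N (tension)
  F[4-5] = +0.0000 N (tension)
  Rx@0 = -2510.5600 N
  Ry@0 = +1042.3207 N
  Ry@4 = +1185.1993 N

2738.718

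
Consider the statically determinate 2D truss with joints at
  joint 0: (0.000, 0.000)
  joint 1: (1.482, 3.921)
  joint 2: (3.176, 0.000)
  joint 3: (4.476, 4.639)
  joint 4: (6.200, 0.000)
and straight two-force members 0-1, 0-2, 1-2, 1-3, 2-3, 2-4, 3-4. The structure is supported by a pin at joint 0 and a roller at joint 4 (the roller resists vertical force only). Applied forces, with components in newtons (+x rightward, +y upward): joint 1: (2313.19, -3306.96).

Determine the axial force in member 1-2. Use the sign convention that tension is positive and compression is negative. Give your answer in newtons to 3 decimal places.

N=5 nodes, M=7 members, R=3 reactions → 2N=10, M+R=10
member 0 (0-1): L=4.1917, (cx,cy)=(0.3536,0.9354)
member 1 (0-2): L=3.1760, (cx,cy)=(1.0000,0.0000)
member 2 (1-2): L=4.2713, (cx,cy)=(0.3966,-0.9180)
member 3 (1-3): L=3.0789, (cx,cy)=(0.9724,0.2332)
member 4 (2-3): L=4.8177, (cx,cy)=(0.2698,0.9629)
member 5 (2-4): L=3.0240, (cx,cy)=(1.0000,0.0000)
member 6 (3-4): L=4.9490, (cx,cy)=(0.3484,-0.9374)
solve A·x = −loads:
  F[0-1] = -1126.3285 N (compression)
  F[0-2] = +2711.4076 N (tension)
  F[1-2] = -2866.0588 N (compression)
  F[1-3] = -1619.3715 N (compression)
  F[2-3] = +2732.3704 N (tension)
  F[2-4] = +837.4263 N (tension)
  F[3-4] = -2403.9524 N (compression)
  Rx@0 = -2313.1900 N
  Ry@0 = +1053.5838 N
  Ry@4 = +2253.3762 N

-2866.059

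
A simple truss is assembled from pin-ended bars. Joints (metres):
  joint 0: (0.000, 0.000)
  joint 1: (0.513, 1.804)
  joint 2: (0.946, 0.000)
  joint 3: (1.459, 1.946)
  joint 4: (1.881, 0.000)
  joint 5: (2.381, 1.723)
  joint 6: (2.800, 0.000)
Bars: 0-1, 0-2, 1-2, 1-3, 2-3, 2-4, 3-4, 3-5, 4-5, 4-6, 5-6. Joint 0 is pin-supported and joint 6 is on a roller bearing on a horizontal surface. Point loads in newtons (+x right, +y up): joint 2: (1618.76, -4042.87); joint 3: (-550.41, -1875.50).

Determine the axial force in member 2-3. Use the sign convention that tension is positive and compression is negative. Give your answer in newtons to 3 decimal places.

N=7 nodes, M=11 members, R=3 reactions → 2N=14, M+R=14
member 0 (0-1): L=1.8755, (cx,cy)=(0.2735,0.9619)
member 1 (0-2): L=0.9460, (cx,cy)=(1.0000,0.0000)
member 2 (1-2): L=1.8552, (cx,cy)=(0.2334,-0.9724)
member 3 (1-3): L=0.9566, (cx,cy)=(0.9889,0.1484)
member 4 (2-3): L=2.0125, (cx,cy)=(0.2549,0.9670)
member 5 (2-4): L=0.9350, (cx,cy)=(1.0000,0.0000)
member 6 (3-4): L=1.9912, (cx,cy)=(0.2119,-0.9773)
member 7 (3-5): L=0.9486, (cx,cy)=(0.9720,-0.2351)
member 8 (4-5): L=1.7941, (cx,cy)=(0.2787,0.9604)
member 9 (4-6): L=0.9190, (cx,cy)=(1.0000,0.0000)
member 10 (5-6): L=1.7732, (cx,cy)=(0.2363,-0.9717)
solve A·x = −loads:
  F[0-1] = -4114.6335 N (compression)
  F[0-2] = +2193.8000 N (tension)
  F[1-2] = +3760.8954 N (tension)
  F[1-3] = -2025.6602 N (compression)
  F[2-3] = +399.0232 N (tension)
  F[2-4] = +1351.0933 N (tension)
  F[3-4] = -1764.3813 N (compression)
  F[3-5] = -1005.3448 N (compression)
  F[4-5] = +1795.4389 N (tension)
  F[4-6] = +476.7911 N (tension)
  F[5-6] = -2017.7875 N (compression)
  Rx@0 = -1068.3500 N
  Ry@0 = +3957.7230 N
  Ry@6 = +1960.6470 N

399.023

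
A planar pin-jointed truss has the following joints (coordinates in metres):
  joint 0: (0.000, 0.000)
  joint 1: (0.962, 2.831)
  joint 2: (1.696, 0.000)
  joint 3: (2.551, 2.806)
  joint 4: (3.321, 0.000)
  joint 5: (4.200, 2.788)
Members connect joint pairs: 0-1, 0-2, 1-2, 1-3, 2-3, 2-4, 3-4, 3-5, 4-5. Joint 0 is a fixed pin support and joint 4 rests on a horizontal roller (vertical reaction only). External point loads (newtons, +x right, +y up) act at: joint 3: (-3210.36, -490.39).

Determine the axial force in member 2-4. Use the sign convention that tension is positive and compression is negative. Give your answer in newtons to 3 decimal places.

-640.979

N=6 nodes, M=9 members, R=3 reactions → 2N=12, M+R=12
member 0 (0-1): L=2.9900, (cx,cy)=(0.3217,0.9468)
member 1 (0-2): L=1.6960, (cx,cy)=(1.0000,0.0000)
member 2 (1-2): L=2.9246, (cx,cy)=(0.2510,-0.9680)
member 3 (1-3): L=1.5892, (cx,cy)=(0.9999,-0.0157)
member 4 (2-3): L=2.9334, (cx,cy)=(0.2915,0.9566)
member 5 (2-4): L=1.6250, (cx,cy)=(1.0000,0.0000)
member 6 (3-4): L=2.9097, (cx,cy)=(0.2646,-0.9644)
member 7 (3-5): L=1.6491, (cx,cy)=(0.9999,-0.0109)
member 8 (4-5): L=2.9233, (cx,cy)=(0.3007,0.9537)
solve A·x = −loads:
  F[0-1] = -2984.9337 N (compression)
  F[0-2] = -2249.9849 N (compression)
  F[1-2] = +2947.2974 N (tension)
  F[1-3] = -1700.2806 N (compression)
  F[2-3] = -2982.4677 N (compression)
  F[2-4] = -640.9792 N (compression)
  F[3-4] = +2422.1783 N (tension)
  F[3-5] = -0.0000 N (tension)
  F[4-5] = +0.0000 N (tension)
  Rx@0 = +3210.3600 N
  Ry@0 = +2826.2181 N
  Ry@4 = -2335.8281 N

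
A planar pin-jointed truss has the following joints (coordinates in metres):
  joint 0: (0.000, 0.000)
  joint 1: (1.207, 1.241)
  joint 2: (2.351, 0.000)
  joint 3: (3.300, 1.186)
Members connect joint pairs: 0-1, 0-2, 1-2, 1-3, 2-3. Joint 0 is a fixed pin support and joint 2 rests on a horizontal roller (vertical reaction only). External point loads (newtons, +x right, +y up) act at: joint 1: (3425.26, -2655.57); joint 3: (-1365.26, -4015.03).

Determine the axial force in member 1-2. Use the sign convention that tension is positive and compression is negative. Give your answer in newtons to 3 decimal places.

N=4 nodes, M=5 members, R=3 reactions → 2N=8, M+R=8
member 0 (0-1): L=1.7312, (cx,cy)=(0.6972,0.7169)
member 1 (0-2): L=2.3510, (cx,cy)=(1.0000,0.0000)
member 2 (1-2): L=1.6878, (cx,cy)=(0.6778,-0.7353)
member 3 (1-3): L=2.0937, (cx,cy)=(0.9997,-0.0263)
member 4 (2-3): L=1.5189, (cx,cy)=(0.6248,0.7808)
solve A·x = −loads:
  F[0-1] = +2019.6826 N (tension)
  F[0-2] = +651.8397 N (tension)
  F[1-2] = -5645.5647 N (compression)
  F[1-3] = +1810.0197 N (tension)
  F[2-3] = -5081.2748 N (compression)
  Rx@0 = -2060.0000 N
  Ry@0 = -1447.8268 N
  Ry@2 = +8118.4268 N

-5645.565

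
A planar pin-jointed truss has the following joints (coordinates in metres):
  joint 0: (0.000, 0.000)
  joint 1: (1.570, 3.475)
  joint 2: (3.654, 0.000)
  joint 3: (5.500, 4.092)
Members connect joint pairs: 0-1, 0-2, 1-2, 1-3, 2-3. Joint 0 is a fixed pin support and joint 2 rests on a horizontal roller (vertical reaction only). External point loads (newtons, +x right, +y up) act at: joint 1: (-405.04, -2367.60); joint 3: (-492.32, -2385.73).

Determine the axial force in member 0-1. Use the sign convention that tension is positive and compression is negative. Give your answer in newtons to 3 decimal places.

N=4 nodes, M=5 members, R=3 reactions → 2N=8, M+R=8
member 0 (0-1): L=3.8132, (cx,cy)=(0.4117,0.9113)
member 1 (0-2): L=3.6540, (cx,cy)=(1.0000,0.0000)
member 2 (1-2): L=4.0520, (cx,cy)=(0.5143,-0.8576)
member 3 (1-3): L=3.9781, (cx,cy)=(0.9879,0.1551)
member 4 (2-3): L=4.4891, (cx,cy)=(0.4112,0.9115)
solve A·x = −loads:
  F[0-1] = -1186.8492 N (compression)
  F[0-2] = -408.7019 N (compression)
  F[1-2] = -1384.5013 N (compression)
  F[1-3] = +636.1486 N (tension)
  F[2-3] = -2725.4992 N (compression)
  Rx@0 = +897.3600 N
  Ry@0 = +1081.5841 N
  Ry@2 = +3671.7459 N

-1186.849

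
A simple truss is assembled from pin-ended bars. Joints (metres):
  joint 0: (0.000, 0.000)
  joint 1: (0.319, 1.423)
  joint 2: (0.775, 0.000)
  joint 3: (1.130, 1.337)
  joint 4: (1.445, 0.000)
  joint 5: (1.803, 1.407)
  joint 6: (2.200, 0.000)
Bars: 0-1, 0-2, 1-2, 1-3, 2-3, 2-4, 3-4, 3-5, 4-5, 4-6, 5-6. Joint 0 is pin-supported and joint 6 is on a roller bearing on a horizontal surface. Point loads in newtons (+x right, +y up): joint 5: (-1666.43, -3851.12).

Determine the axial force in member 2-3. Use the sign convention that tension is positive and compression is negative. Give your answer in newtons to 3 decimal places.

-1930.629

N=7 nodes, M=11 members, R=3 reactions → 2N=14, M+R=14
member 0 (0-1): L=1.4583, (cx,cy)=(0.2187,0.9758)
member 1 (0-2): L=0.7750, (cx,cy)=(1.0000,0.0000)
member 2 (1-2): L=1.4943, (cx,cy)=(0.3052,-0.9523)
member 3 (1-3): L=0.8155, (cx,cy)=(0.9944,-0.1055)
member 4 (2-3): L=1.3833, (cx,cy)=(0.2566,0.9665)
member 5 (2-4): L=0.6700, (cx,cy)=(1.0000,0.0000)
member 6 (3-4): L=1.3736, (cx,cy)=(0.2293,-0.9734)
member 7 (3-5): L=0.6766, (cx,cy)=(0.9946,0.1035)
member 8 (4-5): L=1.4518, (cx,cy)=(0.2466,0.9691)
member 9 (4-6): L=0.7550, (cx,cy)=(1.0000,0.0000)
member 10 (5-6): L=1.4619, (cx,cy)=(0.2716,-0.9624)
solve A·x = −loads:
  F[0-1] = -1804.4090 N (compression)
  F[0-2] = -1271.7241 N (compression)
  F[1-2] = +1959.4388 N (tension)
  F[1-3] = -998.2220 N (compression)
  F[2-3] = -1930.6291 N (compression)
  F[2-4] = -178.3207 N (compression)
  F[3-4] = +1610.4337 N (tension)
  F[3-5] = -1867.4396 N (compression)
  F[4-5] = -1617.4615 N (compression)
  F[4-6] = +589.8314 N (tension)
  F[5-6] = -2172.0303 N (compression)
  Rx@0 = +1666.4300 N
  Ry@0 = +1760.7098 N
  Ry@6 = +2090.4102 N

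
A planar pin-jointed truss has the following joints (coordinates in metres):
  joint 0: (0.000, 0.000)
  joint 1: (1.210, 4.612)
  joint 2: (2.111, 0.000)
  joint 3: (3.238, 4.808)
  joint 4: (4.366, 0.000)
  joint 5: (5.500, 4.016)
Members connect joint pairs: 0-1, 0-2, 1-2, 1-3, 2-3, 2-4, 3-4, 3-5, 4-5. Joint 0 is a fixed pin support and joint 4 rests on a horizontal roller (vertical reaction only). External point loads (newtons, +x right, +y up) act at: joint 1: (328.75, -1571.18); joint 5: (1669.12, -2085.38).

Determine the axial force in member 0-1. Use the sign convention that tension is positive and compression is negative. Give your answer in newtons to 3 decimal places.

N=6 nodes, M=9 members, R=3 reactions → 2N=12, M+R=12
member 0 (0-1): L=4.7681, (cx,cy)=(0.2538,0.9673)
member 1 (0-2): L=2.1110, (cx,cy)=(1.0000,0.0000)
member 2 (1-2): L=4.6992, (cx,cy)=(0.1917,-0.9814)
member 3 (1-3): L=2.0374, (cx,cy)=(0.9954,0.0962)
member 4 (2-3): L=4.9383, (cx,cy)=(0.2282,0.9736)
member 5 (2-4): L=2.2550, (cx,cy)=(1.0000,0.0000)
member 6 (3-4): L=4.9385, (cx,cy)=(0.2284,-0.9736)
member 7 (3-5): L=2.3966, (cx,cy)=(0.9438,-0.3305)
member 8 (4-5): L=4.1730, (cx,cy)=(0.2717,0.9624)
solve A·x = −loads:
  F[0-1] = +1332.0994 N (tension)
  F[0-2] = +1659.8223 N (tension)
  F[1-2] = -2858.8387 N (compression)
  F[1-3] = +560.0355 N (tension)
  F[2-3] = +2881.8477 N (tension)
  F[2-4] = +454.0001 N (tension)
  F[3-4] = -3676.3113 N (compression)
  F[3-5] = +2177.1286 N (tension)
  F[4-5] = -1419.3322 N (compression)
  Rx@0 = -1997.8700 N
  Ry@0 = -1288.4924 N
  Ry@4 = +4945.0524 N

1332.099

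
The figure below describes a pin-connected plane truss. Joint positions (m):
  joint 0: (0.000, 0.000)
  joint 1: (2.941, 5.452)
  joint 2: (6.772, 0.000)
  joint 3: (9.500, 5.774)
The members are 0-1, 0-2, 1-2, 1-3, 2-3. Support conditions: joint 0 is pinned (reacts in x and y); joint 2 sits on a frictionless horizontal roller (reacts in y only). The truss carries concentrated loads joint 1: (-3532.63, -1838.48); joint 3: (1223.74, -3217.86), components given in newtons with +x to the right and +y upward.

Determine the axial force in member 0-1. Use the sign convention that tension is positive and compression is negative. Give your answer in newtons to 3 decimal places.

N=4 nodes, M=5 members, R=3 reactions → 2N=8, M+R=8
member 0 (0-1): L=6.1947, (cx,cy)=(0.4748,0.8801)
member 1 (0-2): L=6.7720, (cx,cy)=(1.0000,0.0000)
member 2 (1-2): L=6.6634, (cx,cy)=(0.5749,-0.8182)
member 3 (1-3): L=6.5669, (cx,cy)=(0.9988,0.0490)
member 4 (2-3): L=6.3860, (cx,cy)=(0.4272,0.9042)
solve A·x = −loads:
  F[0-1] = -1754.8149 N (compression)
  F[0-2] = -1475.7672 N (compression)
  F[1-2] = -190.8232 N (compression)
  F[1-3] = +2812.6008 N (tension)
  F[2-3] = -3711.4617 N (compression)
  Rx@0 = +2308.8900 N
  Ry@0 = +1544.4357 N
  Ry@2 = +3511.9043 N

-1754.815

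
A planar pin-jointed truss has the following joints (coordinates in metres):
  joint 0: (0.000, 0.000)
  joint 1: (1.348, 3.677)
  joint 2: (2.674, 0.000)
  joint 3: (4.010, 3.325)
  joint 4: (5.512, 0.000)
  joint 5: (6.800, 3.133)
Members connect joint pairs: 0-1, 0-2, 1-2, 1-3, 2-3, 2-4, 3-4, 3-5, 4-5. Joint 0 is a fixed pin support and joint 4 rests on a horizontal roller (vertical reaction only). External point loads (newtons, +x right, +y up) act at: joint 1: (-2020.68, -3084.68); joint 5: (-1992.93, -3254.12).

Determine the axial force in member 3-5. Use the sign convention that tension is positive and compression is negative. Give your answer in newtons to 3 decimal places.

N=6 nodes, M=9 members, R=3 reactions → 2N=12, M+R=12
member 0 (0-1): L=3.9163, (cx,cy)=(0.3442,0.9389)
member 1 (0-2): L=2.6740, (cx,cy)=(1.0000,0.0000)
member 2 (1-2): L=3.9088, (cx,cy)=(0.3392,-0.9407)
member 3 (1-3): L=2.6852, (cx,cy)=(0.9914,-0.1311)
member 4 (2-3): L=3.5834, (cx,cy)=(0.3728,0.9279)
member 5 (2-4): L=2.8380, (cx,cy)=(1.0000,0.0000)
member 6 (3-4): L=3.6485, (cx,cy)=(0.4117,-0.9113)
member 7 (3-5): L=2.7966, (cx,cy)=(0.9976,-0.0687)
member 8 (4-5): L=3.3874, (cx,cy)=(0.3802,0.9249)
solve A·x = −loads:
  F[0-1] = -4314.2727 N (compression)
  F[0-2] = -2528.6282 N (compression)
  F[1-2] = +999.2093 N (tension)
  F[1-3] = +198.4431 N (tension)
  F[2-3] = -1012.9964 N (compression)
  F[2-4] = -1811.9814 N (compression)
  F[3-4] = +1108.0672 N (tension)
  F[3-5] = -638.6188 N (compression)
  F[4-5] = -3565.7833 N (compression)
  Rx@0 = +4013.6100 N
  Ry@0 = +4050.6515 N
  Ry@4 = +2288.1485 N

-638.619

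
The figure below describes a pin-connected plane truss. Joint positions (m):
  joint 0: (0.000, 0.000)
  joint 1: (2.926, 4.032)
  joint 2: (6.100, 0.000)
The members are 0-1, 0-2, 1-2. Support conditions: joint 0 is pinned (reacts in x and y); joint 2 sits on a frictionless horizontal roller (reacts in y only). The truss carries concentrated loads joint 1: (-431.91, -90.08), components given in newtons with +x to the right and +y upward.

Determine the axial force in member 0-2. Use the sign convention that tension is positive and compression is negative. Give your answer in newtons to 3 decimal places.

-190.721

N=3 nodes, M=3 members, R=3 reactions → 2N=6, M+R=6
member 0 (0-1): L=4.9818, (cx,cy)=(0.5873,0.8093)
member 1 (0-2): L=6.1000, (cx,cy)=(1.0000,0.0000)
member 2 (1-2): L=5.1314, (cx,cy)=(0.6185,-0.7857)
solve A·x = −loads:
  F[0-1] = -410.6497 N (compression)
  F[0-2] = -190.7207 N (compression)
  F[1-2] = +308.3380 N (tension)
  Rx@0 = +431.9100 N
  Ry@0 = +332.3566 N
  Ry@2 = -242.2766 N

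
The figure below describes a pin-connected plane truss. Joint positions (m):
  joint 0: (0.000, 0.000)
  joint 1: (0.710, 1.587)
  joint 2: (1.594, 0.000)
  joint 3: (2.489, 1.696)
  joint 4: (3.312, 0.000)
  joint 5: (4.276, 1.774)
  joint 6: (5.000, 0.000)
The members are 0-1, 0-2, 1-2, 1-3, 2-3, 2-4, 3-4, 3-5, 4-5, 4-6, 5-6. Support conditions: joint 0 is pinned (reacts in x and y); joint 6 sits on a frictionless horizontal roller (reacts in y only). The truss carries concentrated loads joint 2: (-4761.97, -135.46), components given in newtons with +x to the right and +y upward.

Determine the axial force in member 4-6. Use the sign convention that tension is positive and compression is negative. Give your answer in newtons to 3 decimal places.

17.624

N=7 nodes, M=11 members, R=3 reactions → 2N=14, M+R=14
member 0 (0-1): L=1.7386, (cx,cy)=(0.4084,0.9128)
member 1 (0-2): L=1.5940, (cx,cy)=(1.0000,0.0000)
member 2 (1-2): L=1.8166, (cx,cy)=(0.4866,-0.8736)
member 3 (1-3): L=1.7823, (cx,cy)=(0.9981,0.0612)
member 4 (2-3): L=1.9177, (cx,cy)=(0.4667,0.8844)
member 5 (2-4): L=1.7180, (cx,cy)=(1.0000,0.0000)
member 6 (3-4): L=1.8851, (cx,cy)=(0.4366,-0.8997)
member 7 (3-5): L=1.7887, (cx,cy)=(0.9990,0.0436)
member 8 (4-5): L=2.0190, (cx,cy)=(0.4775,0.8787)
member 9 (4-6): L=1.6880, (cx,cy)=(1.0000,0.0000)
member 10 (5-6): L=1.9161, (cx,cy)=(0.3779,-0.9259)
solve A·x = −loads:
  F[0-1] = -101.0890 N (compression)
  F[0-2] = -4720.6874 N (compression)
  F[1-2] = +99.3395 N (tension)
  F[1-3] = -89.7917 N (compression)
  F[2-3] = +55.0378 N (tension)
  F[2-4] = +63.9367 N (tension)
  F[3-4] = -50.0426 N (compression)
  F[3-5] = -42.1295 N (compression)
  F[4-5] = +51.2396 N (tension)
  F[4-6] = +17.6244 N (tension)
  F[5-6] = -46.6426 N (compression)
  Rx@0 = +4761.9700 N
  Ry@0 = +92.2754 N
  Ry@6 = +43.1846 N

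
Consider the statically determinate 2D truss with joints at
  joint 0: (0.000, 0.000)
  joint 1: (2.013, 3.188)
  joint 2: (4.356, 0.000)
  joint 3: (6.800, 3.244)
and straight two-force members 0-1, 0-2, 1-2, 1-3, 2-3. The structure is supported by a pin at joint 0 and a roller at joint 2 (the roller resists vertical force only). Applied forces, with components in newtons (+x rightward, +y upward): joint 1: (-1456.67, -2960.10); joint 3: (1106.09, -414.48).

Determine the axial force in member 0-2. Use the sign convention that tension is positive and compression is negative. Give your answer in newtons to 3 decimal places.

N=4 nodes, M=5 members, R=3 reactions → 2N=8, M+R=8
member 0 (0-1): L=3.7703, (cx,cy)=(0.5339,0.8455)
member 1 (0-2): L=4.3560, (cx,cy)=(1.0000,0.0000)
member 2 (1-2): L=3.9564, (cx,cy)=(0.5922,-0.8058)
member 3 (1-3): L=4.7873, (cx,cy)=(0.9999,0.0117)
member 4 (2-3): L=4.0616, (cx,cy)=(0.6017,0.7987)
solve A·x = −loads:
  F[0-1] = -1894.6132 N (compression)
  F[0-2] = +660.9600 N (tension)
  F[1-2] = -1664.6832 N (compression)
  F[1-3] = +1431.0651 N (tension)
  F[2-3] = -539.9035 N (compression)
  Rx@0 = +350.5800 N
  Ry@0 = +1601.9819 N
  Ry@2 = +1772.5981 N

660.960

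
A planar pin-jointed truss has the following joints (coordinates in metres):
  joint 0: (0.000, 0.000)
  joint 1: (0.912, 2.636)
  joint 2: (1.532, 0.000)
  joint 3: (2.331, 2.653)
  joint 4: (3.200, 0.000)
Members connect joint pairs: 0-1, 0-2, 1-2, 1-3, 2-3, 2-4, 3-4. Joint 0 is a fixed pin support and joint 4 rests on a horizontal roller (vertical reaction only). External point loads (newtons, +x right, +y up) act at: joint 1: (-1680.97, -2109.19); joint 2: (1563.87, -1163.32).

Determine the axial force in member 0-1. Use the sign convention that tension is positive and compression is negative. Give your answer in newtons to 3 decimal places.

N=5 nodes, M=7 members, R=3 reactions → 2N=10, M+R=10
member 0 (0-1): L=2.7893, (cx,cy)=(0.3270,0.9450)
member 1 (0-2): L=1.5320, (cx,cy)=(1.0000,0.0000)
member 2 (1-2): L=2.7079, (cx,cy)=(0.2290,-0.9734)
member 3 (1-3): L=1.4191, (cx,cy)=(0.9999,0.0120)
member 4 (2-3): L=2.7707, (cx,cy)=(0.2884,0.9575)
member 5 (2-4): L=1.6680, (cx,cy)=(1.0000,0.0000)
member 6 (3-4): L=2.7917, (cx,cy)=(0.3113,-0.9503)
solve A·x = −loads:
  F[0-1] = -3702.6589 N (compression)
  F[0-2] = +1093.5317 N (tension)
  F[1-2] = +1429.6502 N (tension)
  F[1-3] = +143.0201 N (tension)
  F[2-3] = -238.4851 N (compression)
  F[2-4] = -74.2369 N (compression)
  F[3-4] = +238.4890 N (tension)
  Rx@0 = +117.1000 N
  Ry@0 = +3499.1504 N
  Ry@4 = -226.6404 N

-3702.659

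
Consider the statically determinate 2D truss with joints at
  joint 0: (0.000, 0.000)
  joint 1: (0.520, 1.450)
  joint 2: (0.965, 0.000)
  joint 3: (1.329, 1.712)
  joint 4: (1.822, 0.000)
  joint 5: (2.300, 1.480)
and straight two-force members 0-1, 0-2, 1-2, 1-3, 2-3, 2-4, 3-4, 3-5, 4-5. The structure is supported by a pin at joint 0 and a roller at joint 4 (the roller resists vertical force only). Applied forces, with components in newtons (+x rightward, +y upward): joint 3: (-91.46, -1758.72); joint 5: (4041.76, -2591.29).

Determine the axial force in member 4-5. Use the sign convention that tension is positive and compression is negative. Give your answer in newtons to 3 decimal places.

N=6 nodes, M=9 members, R=3 reactions → 2N=12, M+R=12
member 0 (0-1): L=1.5404, (cx,cy)=(0.3376,0.9413)
member 1 (0-2): L=0.9650, (cx,cy)=(1.0000,0.0000)
member 2 (1-2): L=1.5167, (cx,cy)=(0.2934,-0.9560)
member 3 (1-3): L=0.8504, (cx,cy)=(0.9514,0.3081)
member 4 (2-3): L=1.7503, (cx,cy)=(0.2080,0.9781)
member 5 (2-4): L=0.8570, (cx,cy)=(1.0000,0.0000)
member 6 (3-4): L=1.7816, (cx,cy)=(0.2767,-0.9609)
member 7 (3-5): L=0.9983, (cx,cy)=(0.9726,-0.2324)
member 8 (4-5): L=1.5553, (cx,cy)=(0.3073,0.9516)
solve A·x = −loads:
  F[0-1] = +3613.1977 N (tension)
  F[0-2] = +2730.5935 N (tension)
  F[1-2] = -2860.1985 N (compression)
  F[1-3] = +2164.1408 N (tension)
  F[2-3] = +2795.4493 N (tension)
  F[2-4] = +1310.0732 N (tension)
  F[3-4] = -6495.6294 N (compression)
  F[3-5] = +4656.6557 N (tension)
  F[4-5] = -1585.8982 N (compression)
  Rx@0 = -3950.3000 N
  Ry@0 = -3401.1048 N
  Ry@4 = +7751.1148 N

-1585.898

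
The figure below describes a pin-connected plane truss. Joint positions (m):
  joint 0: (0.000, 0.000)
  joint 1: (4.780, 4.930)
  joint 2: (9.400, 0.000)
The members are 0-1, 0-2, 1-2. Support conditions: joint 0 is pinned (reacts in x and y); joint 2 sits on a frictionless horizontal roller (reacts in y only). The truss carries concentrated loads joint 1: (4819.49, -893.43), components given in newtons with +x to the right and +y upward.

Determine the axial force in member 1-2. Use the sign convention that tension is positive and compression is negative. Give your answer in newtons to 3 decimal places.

-4086.730

N=3 nodes, M=3 members, R=3 reactions → 2N=6, M+R=6
member 0 (0-1): L=6.8668, (cx,cy)=(0.6961,0.7179)
member 1 (0-2): L=9.4000, (cx,cy)=(1.0000,0.0000)
member 2 (1-2): L=6.7564, (cx,cy)=(0.6838,-0.7297)
solve A·x = −loads:
  F[0-1] = +2909.0791 N (tension)
  F[0-2] = +2794.4790 N (tension)
  F[1-2] = -4086.7299 N (compression)
  Rx@0 = -4819.4900 N
  Ry@0 = -2088.5574 N
  Ry@2 = +2981.9874 N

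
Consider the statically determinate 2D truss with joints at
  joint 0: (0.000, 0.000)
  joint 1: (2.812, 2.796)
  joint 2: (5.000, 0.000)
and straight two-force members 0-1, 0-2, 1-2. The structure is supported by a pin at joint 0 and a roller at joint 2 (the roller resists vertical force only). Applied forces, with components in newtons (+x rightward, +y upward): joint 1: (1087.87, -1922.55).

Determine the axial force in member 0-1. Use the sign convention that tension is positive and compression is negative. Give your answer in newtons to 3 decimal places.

-330.415

N=3 nodes, M=3 members, R=3 reactions → 2N=6, M+R=6
member 0 (0-1): L=3.9655, (cx,cy)=(0.7091,0.7051)
member 1 (0-2): L=5.0000, (cx,cy)=(1.0000,0.0000)
member 2 (1-2): L=3.5503, (cx,cy)=(0.6163,-0.7875)
solve A·x = −loads:
  F[0-1] = -330.4148 N (compression)
  F[0-2] = +1322.1741 N (tension)
  F[1-2] = -2145.4188 N (compression)
  Rx@0 = -1087.8700 N
  Ry@0 = +232.9710 N
  Ry@2 = +1689.5790 N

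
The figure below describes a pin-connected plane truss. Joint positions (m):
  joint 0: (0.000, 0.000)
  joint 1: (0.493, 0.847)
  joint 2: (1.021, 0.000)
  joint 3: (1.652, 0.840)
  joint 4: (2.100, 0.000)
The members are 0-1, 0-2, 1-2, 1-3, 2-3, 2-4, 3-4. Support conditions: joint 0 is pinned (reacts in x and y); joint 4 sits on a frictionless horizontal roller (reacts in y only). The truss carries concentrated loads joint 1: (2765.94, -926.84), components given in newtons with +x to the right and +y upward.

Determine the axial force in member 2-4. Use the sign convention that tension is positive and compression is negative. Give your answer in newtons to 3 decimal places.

N=5 nodes, M=7 members, R=3 reactions → 2N=10, M+R=10
member 0 (0-1): L=0.9800, (cx,cy)=(0.5030,0.8643)
member 1 (0-2): L=1.0210, (cx,cy)=(1.0000,0.0000)
member 2 (1-2): L=0.9981, (cx,cy)=(0.5290,-0.8486)
member 3 (1-3): L=1.1590, (cx,cy)=(1.0000,-0.0060)
member 4 (2-3): L=1.0506, (cx,cy)=(0.6006,0.7995)
member 5 (2-4): L=1.0790, (cx,cy)=(1.0000,0.0000)
member 6 (3-4): L=0.9520, (cx,cy)=(0.4706,-0.8824)
solve A·x = −loads:
  F[0-1] = +470.1626 N (tension)
  F[0-2] = +2529.4266 N (tension)
  F[1-2] = -1558.8733 N (compression)
  F[1-3] = -1704.8013 N (compression)
  F[2-3] = +1654.5532 N (tension)
  F[2-4] = +711.0307 N (tension)
  F[3-4] = -1510.9402 N (compression)
  Rx@0 = -2765.9400 N
  Ry@0 = -406.3425 N
  Ry@4 = +1333.1825 N

711.031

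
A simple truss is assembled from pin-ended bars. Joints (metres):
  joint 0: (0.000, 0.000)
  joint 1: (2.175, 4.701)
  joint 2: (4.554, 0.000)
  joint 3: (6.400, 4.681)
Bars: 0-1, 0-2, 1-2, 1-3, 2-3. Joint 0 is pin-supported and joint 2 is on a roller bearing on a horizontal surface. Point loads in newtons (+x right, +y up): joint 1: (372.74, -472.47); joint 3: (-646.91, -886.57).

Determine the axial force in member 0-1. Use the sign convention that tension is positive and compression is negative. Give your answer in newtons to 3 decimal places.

N=4 nodes, M=5 members, R=3 reactions → 2N=8, M+R=8
member 0 (0-1): L=5.1798, (cx,cy)=(0.4199,0.9076)
member 1 (0-2): L=4.5540, (cx,cy)=(1.0000,0.0000)
member 2 (1-2): L=5.2687, (cx,cy)=(0.4515,-0.8923)
member 3 (1-3): L=4.2250, (cx,cy)=(1.0000,-0.0047)
member 4 (2-3): L=5.0318, (cx,cy)=(0.3669,0.9303)
solve A·x = −loads:
  F[0-1] = -184.6891 N (compression)
  F[0-2] = -196.6185 N (compression)
  F[1-2] = -340.0911 N (compression)
  F[1-3] = -296.7315 N (compression)
  F[2-3] = -954.5293 N (compression)
  Rx@0 = +274.1700 N
  Ry@0 = +167.6181 N
  Ry@2 = +1191.4219 N

-184.689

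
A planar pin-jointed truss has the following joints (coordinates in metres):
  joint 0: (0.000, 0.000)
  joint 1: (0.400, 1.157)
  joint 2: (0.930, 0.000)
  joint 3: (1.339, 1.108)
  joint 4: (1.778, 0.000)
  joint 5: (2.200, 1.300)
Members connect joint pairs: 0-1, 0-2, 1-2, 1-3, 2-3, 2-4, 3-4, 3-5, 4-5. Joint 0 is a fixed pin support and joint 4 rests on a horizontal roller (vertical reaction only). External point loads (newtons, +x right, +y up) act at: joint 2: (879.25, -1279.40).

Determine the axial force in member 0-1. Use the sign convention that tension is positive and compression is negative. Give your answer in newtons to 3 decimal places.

N=6 nodes, M=9 members, R=3 reactions → 2N=12, M+R=12
member 0 (0-1): L=1.2242, (cx,cy)=(0.3267,0.9451)
member 1 (0-2): L=0.9300, (cx,cy)=(1.0000,0.0000)
member 2 (1-2): L=1.2726, (cx,cy)=(0.4165,-0.9092)
member 3 (1-3): L=0.9403, (cx,cy)=(0.9986,-0.0521)
member 4 (2-3): L=1.1811, (cx,cy)=(0.3463,0.9381)
member 5 (2-4): L=0.8480, (cx,cy)=(1.0000,0.0000)
member 6 (3-4): L=1.1918, (cx,cy)=(0.3684,-0.9297)
member 7 (3-5): L=0.8821, (cx,cy)=(0.9760,0.2177)
member 8 (4-5): L=1.3668, (cx,cy)=(0.3088,0.9511)
solve A·x = −loads:
  F[0-1] = -645.6350 N (compression)
  F[0-2] = +1090.2085 N (tension)
  F[1-2] = +700.0142 N (tension)
  F[1-3] = -503.1739 N (compression)
  F[2-3] = +685.3886 N (tension)
  F[2-4] = +265.1443 N (tension)
  F[3-4] = -719.8149 N (compression)
  F[3-5] = -0.0000 N (compression)
  F[4-5] = -0.0000 N (compression)
  Rx@0 = -879.2500 N
  Ry@0 = +610.1975 N
  Ry@4 = +669.2025 N

-645.635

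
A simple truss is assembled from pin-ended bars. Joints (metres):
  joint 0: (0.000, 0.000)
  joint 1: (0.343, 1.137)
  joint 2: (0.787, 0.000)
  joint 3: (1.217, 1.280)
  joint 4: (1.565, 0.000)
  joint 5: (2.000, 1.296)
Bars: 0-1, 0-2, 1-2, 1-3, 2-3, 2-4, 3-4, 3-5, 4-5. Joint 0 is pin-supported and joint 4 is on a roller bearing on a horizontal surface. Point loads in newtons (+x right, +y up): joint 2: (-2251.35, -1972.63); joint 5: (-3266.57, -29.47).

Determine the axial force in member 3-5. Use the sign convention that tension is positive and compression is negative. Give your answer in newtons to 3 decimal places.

N=6 nodes, M=9 members, R=3 reactions → 2N=12, M+R=12
member 0 (0-1): L=1.1876, (cx,cy)=(0.2888,0.9574)
member 1 (0-2): L=0.7870, (cx,cy)=(1.0000,0.0000)
member 2 (1-2): L=1.2206, (cx,cy)=(0.3638,-0.9315)
member 3 (1-3): L=0.8856, (cx,cy)=(0.9869,0.1615)
member 4 (2-3): L=1.3503, (cx,cy)=(0.3184,0.9479)
member 5 (2-4): L=0.7780, (cx,cy)=(1.0000,0.0000)
member 6 (3-4): L=1.3265, (cx,cy)=(0.2624,-0.9650)
member 7 (3-5): L=0.7832, (cx,cy)=(0.9998,0.0204)
member 8 (4-5): L=1.3671, (cx,cy)=(0.3182,0.9480)
solve A·x = −loads:
  F[0-1] = -3841.2424 N (compression)
  F[0-2] = -4408.5104 N (compression)
  F[1-2] = +3527.7391 N (tension)
  F[1-3] = -2424.4406 N (compression)
  F[2-3] = -1385.5794 N (compression)
  F[2-4] = -432.7074 N (compression)
  F[3-4] = +1697.3647 N (tension)
  F[3-5] = -3279.8539 N (compression)
  F[4-5] = +39.5953 N (tension)
  Rx@0 = +5517.9200 N
  Ry@0 = +3677.5472 N
  Ry@4 = -1675.4472 N

-3279.854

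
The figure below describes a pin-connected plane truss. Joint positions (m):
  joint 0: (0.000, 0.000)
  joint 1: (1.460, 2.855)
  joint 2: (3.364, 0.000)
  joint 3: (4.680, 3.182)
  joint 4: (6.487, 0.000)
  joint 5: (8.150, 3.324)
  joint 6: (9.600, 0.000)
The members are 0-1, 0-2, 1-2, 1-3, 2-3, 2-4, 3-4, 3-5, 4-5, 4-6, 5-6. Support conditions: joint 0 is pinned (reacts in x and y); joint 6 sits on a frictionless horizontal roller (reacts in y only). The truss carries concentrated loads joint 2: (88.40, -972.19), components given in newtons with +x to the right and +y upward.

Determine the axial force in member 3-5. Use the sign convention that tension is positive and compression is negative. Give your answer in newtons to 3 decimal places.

-325.988

N=7 nodes, M=11 members, R=3 reactions → 2N=14, M+R=14
member 0 (0-1): L=3.2067, (cx,cy)=(0.4553,0.8903)
member 1 (0-2): L=3.3640, (cx,cy)=(1.0000,0.0000)
member 2 (1-2): L=3.4317, (cx,cy)=(0.5548,-0.8320)
member 3 (1-3): L=3.2366, (cx,cy)=(0.9949,0.1010)
member 4 (2-3): L=3.4434, (cx,cy)=(0.3822,0.9241)
member 5 (2-4): L=3.1230, (cx,cy)=(1.0000,0.0000)
member 6 (3-4): L=3.6593, (cx,cy)=(0.4938,-0.8696)
member 7 (3-5): L=3.4729, (cx,cy)=(0.9992,0.0409)
member 8 (4-5): L=3.7168, (cx,cy)=(0.4474,0.8943)
member 9 (4-6): L=3.1130, (cx,cy)=(1.0000,0.0000)
member 10 (5-6): L=3.6265, (cx,cy)=(0.3998,-0.9166)
solve A·x = −loads:
  F[0-1] = -709.3032 N (compression)
  F[0-2] = +411.3481 N (tension)
  F[1-2] = +674.0047 N (tension)
  F[1-3] = -700.4937 N (compression)
  F[2-3] = +445.2442 N (tension)
  F[2-4] = +526.7455 N (tension)
  F[3-4] = -407.0991 N (compression)
  F[3-5] = -325.9876 N (compression)
  F[4-5] = +395.8323 N (tension)
  F[4-6] = +148.6082 N (tension)
  F[5-6] = -371.6740 N (compression)
  Rx@0 = -88.4000 N
  Ry@0 = +631.5184 N
  Ry@6 = +340.6716 N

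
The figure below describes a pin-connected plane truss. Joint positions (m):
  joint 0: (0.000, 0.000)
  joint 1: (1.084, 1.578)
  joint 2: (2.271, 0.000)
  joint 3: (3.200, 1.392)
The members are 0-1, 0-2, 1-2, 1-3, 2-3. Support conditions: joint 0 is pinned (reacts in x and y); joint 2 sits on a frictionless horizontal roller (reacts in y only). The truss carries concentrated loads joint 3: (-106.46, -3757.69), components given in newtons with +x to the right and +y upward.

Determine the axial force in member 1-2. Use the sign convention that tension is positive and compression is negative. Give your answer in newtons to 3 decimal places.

-2091.345

N=4 nodes, M=5 members, R=3 reactions → 2N=8, M+R=8
member 0 (0-1): L=1.9145, (cx,cy)=(0.5662,0.8243)
member 1 (0-2): L=2.2710, (cx,cy)=(1.0000,0.0000)
member 2 (1-2): L=1.9746, (cx,cy)=(0.6011,-0.7991)
member 3 (1-3): L=2.1242, (cx,cy)=(0.9962,-0.0876)
member 4 (2-3): L=1.6735, (cx,cy)=(0.5551,0.8318)
solve A·x = −loads:
  F[0-1] = +1785.7422 N (tension)
  F[0-2] = -1117.5802 N (compression)
  F[1-2] = -2091.3446 N (compression)
  F[1-3] = +2277.0445 N (tension)
  F[2-3] = -4277.9661 N (compression)
  Rx@0 = +106.4600 N
  Ry@0 = -1471.9074 N
  Ry@2 = +5229.5974 N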